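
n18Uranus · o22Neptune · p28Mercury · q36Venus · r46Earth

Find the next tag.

s58Mars

Letter — letters move forward 1 place in the alphabet: n, o, p, q, r → s.
Second component: differences are 4, 6, 8, … (increasing by 2 each time); 18, 22, 28, 36, 46 → 58.
Planet — runs through the planets Mercury→Neptune: Uranus, Neptune, Mercury, Venus, Earth → Mars.
Combining the parts gives s58Mars.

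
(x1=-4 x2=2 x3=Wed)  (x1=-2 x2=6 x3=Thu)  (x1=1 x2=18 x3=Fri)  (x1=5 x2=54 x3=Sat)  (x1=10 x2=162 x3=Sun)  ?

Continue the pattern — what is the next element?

X1: differences are 2, 3, 4, … (increasing by 1 each time); -4, -2, 1, 5, 10 → 16.
For the x2, ×3 each step: 2, 6, 18, 54, 162 → 486.
X3: Wed, Thu, Fri, Sat, Sun → Mon (runs through the weekdays Mon→Sun).
So the next element is (x1=16 x2=486 x3=Mon).

(x1=16 x2=486 x3=Mon)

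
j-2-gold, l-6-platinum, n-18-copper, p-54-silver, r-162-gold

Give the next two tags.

Letter: letters move forward 2 places in the alphabet, so j, l, n, p, r → t → v.
For the second component, ×3 each step: 2, 6, 18, 54, 162 → 486 → 1458.
Metal: repeats gold → platinum → copper → silver; gold, platinum, copper, silver, gold → platinum → copper.
So the next two tags are t-486-platinum and v-1458-copper.

t-486-platinum then v-1458-copper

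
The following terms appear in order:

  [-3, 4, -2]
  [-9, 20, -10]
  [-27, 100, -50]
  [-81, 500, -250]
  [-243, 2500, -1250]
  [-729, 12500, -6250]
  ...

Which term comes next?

[-2187, 62500, -31250]

First slot: -3, -9, -27, -81, -243, -729 → -2187 (×3 each step).
Second slot goes 4, 20, 100, 500, 2500, 12500 → 62500 (×5 each step).
Third slot: -2, -10, -50, -250, -1250, -6250 → -31250 (×5 each step).
So the next term is [-2187, 62500, -31250].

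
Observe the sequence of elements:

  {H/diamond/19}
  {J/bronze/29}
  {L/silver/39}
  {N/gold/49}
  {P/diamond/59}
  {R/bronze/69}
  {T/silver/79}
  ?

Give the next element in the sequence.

Letter — letters move forward 2 places in the alphabet: H, J, L, N, P, R, T → V.
Rank: repeats diamond → bronze → silver → gold; diamond, bronze, silver, gold, diamond, bronze, silver → gold.
Third part goes 19, 29, 39, 49, 59, 69, 79 → 89 (+10 each step).
Combining the parts gives {V/gold/89}.

{V/gold/89}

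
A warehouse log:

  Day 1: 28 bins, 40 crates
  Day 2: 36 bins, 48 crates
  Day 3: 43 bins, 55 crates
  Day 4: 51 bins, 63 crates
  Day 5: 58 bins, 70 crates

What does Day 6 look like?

Bins goes 28, 36, 43, 51, 58 → 66 (alternating steps +8, +7, +8, +7, …).
Crates: always 12 more than the bins, so 40, 48, 55, 63, 70 → 78.
Putting it together: 66 bins, 78 crates.

66 bins, 78 crates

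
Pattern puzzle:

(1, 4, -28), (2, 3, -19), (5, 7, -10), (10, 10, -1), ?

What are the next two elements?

First coordinate goes 1, 2, 5, 10 → 17 → 26 (differences are 1, 3, 5, … (increasing by 2 each time)).
Second coordinate goes 4, 3, 7, 10 → 17 → 27 (each term is the sum of the two before it).
Third coordinate goes -28, -19, -10, -1 → 8 → 17 (+9 each step).
Putting the parts together: (17, 17, 8) and then (26, 27, 17).

(17, 17, 8), (26, 27, 17)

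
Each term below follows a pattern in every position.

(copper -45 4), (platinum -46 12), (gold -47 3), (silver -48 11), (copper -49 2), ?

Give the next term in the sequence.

Metal — repeats copper → platinum → gold → silver: copper, platinum, gold, silver, copper → platinum.
Second value: -45, -46, -47, -48, -49 → -50 (−1 each step).
Third value — alternating steps +8, −9, +8, −9, …: 4, 12, 3, 11, 2 → 10.
So the next term is (platinum -50 10).

(platinum -50 10)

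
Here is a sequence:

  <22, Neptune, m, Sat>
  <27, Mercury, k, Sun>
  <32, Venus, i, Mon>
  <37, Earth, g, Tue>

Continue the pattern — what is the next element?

First part: 22, 27, 32, 37 → 42 (+5 each step).
Planet: Neptune, Mercury, Venus, Earth → Mars (runs through the planets Mercury→Neptune).
Letter — letters move back 2 places in the alphabet: m, k, i, g → e.
Day: runs through the weekdays Mon→Sun, so Sat, Sun, Mon, Tue → Wed.
Combining the parts gives <42, Mars, e, Wed>.

<42, Mars, e, Wed>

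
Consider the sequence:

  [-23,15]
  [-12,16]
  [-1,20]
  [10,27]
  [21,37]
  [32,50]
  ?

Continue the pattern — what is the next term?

[43,66]

First value: -23, -12, -1, 10, 21, 32 → 43 (+11 each step).
Second value goes 15, 16, 20, 27, 37, 50 → 66 (differences are 1, 4, 7, … (increasing by 3 each time)).
Combining the parts gives [43,66].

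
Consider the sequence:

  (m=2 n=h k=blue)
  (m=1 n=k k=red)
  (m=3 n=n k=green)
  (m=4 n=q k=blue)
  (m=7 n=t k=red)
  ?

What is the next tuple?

M goes 2, 1, 3, 4, 7 → 11 (each term is the sum of the two before it).
N: h, k, n, q, t → w (letters move forward 3 places in the alphabet).
K goes blue, red, green, blue, red → green (repeats blue → red → green).
So the next tuple is (m=11 n=w k=green).

(m=11 n=w k=green)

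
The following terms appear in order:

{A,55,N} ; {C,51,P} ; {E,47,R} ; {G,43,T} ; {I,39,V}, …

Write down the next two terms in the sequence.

{K,35,X}, {M,31,Z}

First letter goes A, C, E, G, I → K → M (letters move forward 2 places in the alphabet).
Second entry: 55, 51, 47, 43, 39 → 35 → 31 (−4 each step).
Second letter: N, P, R, T, V → X → Z (letters move forward 2 places in the alphabet).
So the next two terms are {K,35,X} and {M,31,Z}.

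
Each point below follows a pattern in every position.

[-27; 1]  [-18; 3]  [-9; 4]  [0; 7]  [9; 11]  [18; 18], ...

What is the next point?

First component: +9 each step, so -27, -18, -9, 0, 9, 18 → 27.
Second component: 1, 3, 4, 7, 11, 18 → 29 (each term is the sum of the two before it).
Combining the parts gives [27; 29].

[27; 29]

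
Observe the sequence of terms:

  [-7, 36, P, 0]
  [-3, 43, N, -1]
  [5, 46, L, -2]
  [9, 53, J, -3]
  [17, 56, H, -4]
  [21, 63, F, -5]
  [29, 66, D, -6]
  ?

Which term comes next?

First coordinate: alternating steps +4, +8, +4, +8, …; -7, -3, 5, 9, 17, 21, 29 → 33.
Second coordinate goes 36, 43, 46, 53, 56, 63, 66 → 73 (alternating steps +7, +3, +7, +3, …).
Letter goes P, N, L, J, H, F, D → B (letters move back 2 places in the alphabet).
Fourth coordinate goes 0, -1, -2, -3, -4, -5, -6 → -7 (−1 each step).
So the next term is [33, 73, B, -7].

[33, 73, B, -7]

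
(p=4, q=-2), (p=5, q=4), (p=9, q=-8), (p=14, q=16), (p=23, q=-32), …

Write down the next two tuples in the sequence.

P: each term is the sum of the two before it, so 4, 5, 9, 14, 23 → 37 → 60.
For the q, ×(-2) each step: -2, 4, -8, 16, -32 → 64 → -128.
Putting the parts together: (p=37, q=64) and then (p=60, q=-128).

(p=37, q=64), (p=60, q=-128)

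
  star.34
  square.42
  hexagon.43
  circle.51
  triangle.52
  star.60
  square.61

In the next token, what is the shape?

Shape: repeats star → square → hexagon → circle → triangle, so star, square, hexagon, circle, triangle, star, square → hexagon.

hexagon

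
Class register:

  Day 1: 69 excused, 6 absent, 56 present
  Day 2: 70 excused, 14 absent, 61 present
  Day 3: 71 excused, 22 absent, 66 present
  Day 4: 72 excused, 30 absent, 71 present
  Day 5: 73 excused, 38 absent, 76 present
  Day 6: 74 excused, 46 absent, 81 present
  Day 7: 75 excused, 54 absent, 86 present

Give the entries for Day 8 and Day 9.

76 excused, 62 absent, 91 present; 77 excused, 70 absent, 96 present

Excused: 69, 70, 71, 72, 73, 74, 75 → 76 → 77 (+1 each step).
Absent: +8 each step, so 6, 14, 22, 30, 38, 46, 54 → 62 → 70.
Present — +5 each step: 56, 61, 66, 71, 76, 81, 86 → 91 → 96.
So the next two lines are 76 excused, 62 absent, 91 present and 77 excused, 70 absent, 96 present.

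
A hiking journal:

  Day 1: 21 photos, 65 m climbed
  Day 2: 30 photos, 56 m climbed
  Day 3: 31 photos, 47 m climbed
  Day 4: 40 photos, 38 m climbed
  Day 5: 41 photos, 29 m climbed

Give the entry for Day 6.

50 photos, 20 m climbed

Photos: alternating steps +9, +1, +9, +1, …; 21, 30, 31, 40, 41 → 50.
M climbed — −9 each step: 65, 56, 47, 38, 29 → 20.
Putting it together: 50 photos, 20 m climbed.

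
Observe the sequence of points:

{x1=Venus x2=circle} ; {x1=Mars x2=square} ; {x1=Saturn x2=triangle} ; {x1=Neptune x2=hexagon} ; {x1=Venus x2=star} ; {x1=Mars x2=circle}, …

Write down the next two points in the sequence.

X1: repeats Venus → Mars → Saturn → Neptune, so Venus, Mars, Saturn, Neptune, Venus, Mars → Saturn → Neptune.
X2: repeats circle → square → triangle → hexagon → star, so circle, square, triangle, hexagon, star, circle → square → triangle.
So the next two points are {x1=Saturn x2=square} and {x1=Neptune x2=triangle}.

{x1=Saturn x2=square}, {x1=Neptune x2=triangle}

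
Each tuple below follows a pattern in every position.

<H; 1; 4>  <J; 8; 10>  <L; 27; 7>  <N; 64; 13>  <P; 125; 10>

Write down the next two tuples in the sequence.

Letter: H, J, L, N, P → R → T (letters move forward 2 places in the alphabet).
Second entry: perfect cubes: 1³, 2³, 3³, …; 1, 8, 27, 64, 125 → 216 → 343.
Third entry — alternating steps +6, −3, +6, −3, …: 4, 10, 7, 13, 10 → 16 → 13.
So the next two tuples are <R; 216; 16> and <T; 343; 13>.

<R; 216; 16>, <T; 343; 13>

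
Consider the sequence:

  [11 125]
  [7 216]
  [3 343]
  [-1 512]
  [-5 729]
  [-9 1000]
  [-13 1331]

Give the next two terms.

First value: −4 each step; 11, 7, 3, -1, -5, -9, -13 → -17 → -21.
Second value: perfect cubes: 5³, 6³, 7³, …, so 125, 216, 343, 512, 729, 1000, 1331 → 1728 → 2197.
Putting the parts together: [-17 1728] and then [-21 2197].

[-17 1728], [-21 2197]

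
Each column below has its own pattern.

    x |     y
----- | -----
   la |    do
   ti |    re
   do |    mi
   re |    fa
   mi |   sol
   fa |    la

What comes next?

Column x: runs through the solfège scale do→ti; la, ti, do, re, mi, fa → sol.
For the column y, runs through the solfège scale do→ti: do, re, mi, fa, sol, la → ti.
Putting it together: sol  ti.

sol  ti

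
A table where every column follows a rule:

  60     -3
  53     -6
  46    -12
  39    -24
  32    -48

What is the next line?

25  -96

First component — −7 each step: 60, 53, 46, 39, 32 → 25.
Second component goes -3, -6, -12, -24, -48 → -96 (×2 each step).
So the next line is 25  -96.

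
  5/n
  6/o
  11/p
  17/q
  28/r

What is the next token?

45/s

For the first component, each term is the sum of the two before it: 5, 6, 11, 17, 28 → 45.
For the letter, letters move forward 1 place in the alphabet: n, o, p, q, r → s.
Combining the parts gives 45/s.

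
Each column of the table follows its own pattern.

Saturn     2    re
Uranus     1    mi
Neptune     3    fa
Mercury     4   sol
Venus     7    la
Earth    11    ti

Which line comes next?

Planet: runs through the planets Mercury→Neptune, so Saturn, Uranus, Neptune, Mercury, Venus, Earth → Mars.
Second component: each term is the sum of the two before it, so 2, 1, 3, 4, 7, 11 → 18.
Note — runs through the solfège scale do→ti: re, mi, fa, sol, la, ti → do.
So the next line is Mars  18  do.

Mars  18  do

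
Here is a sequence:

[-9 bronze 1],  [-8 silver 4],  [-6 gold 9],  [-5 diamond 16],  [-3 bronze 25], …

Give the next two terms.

[-2 silver 36], [0 gold 49]

First value: alternating steps +1, +2, +1, +2, …, so -9, -8, -6, -5, -3 → -2 → 0.
Rank goes bronze, silver, gold, diamond, bronze → silver → gold (repeats bronze → silver → gold → diamond).
For the third value, differences are 3, 5, 7, … (increasing by 2 each time): 1, 4, 9, 16, 25 → 36 → 49.
So the next two terms are [-2 silver 36] and [0 gold 49].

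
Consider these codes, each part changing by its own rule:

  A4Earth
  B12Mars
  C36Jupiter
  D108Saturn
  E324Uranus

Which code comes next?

F972Neptune

Letter: A, B, C, D, E → F (letters move forward 1 place in the alphabet).
Second component goes 4, 12, 36, 108, 324 → 972 (×3 each step).
Planet: runs through the planets Mercury→Neptune; Earth, Mars, Jupiter, Saturn, Uranus → Neptune.
Putting it together: F972Neptune.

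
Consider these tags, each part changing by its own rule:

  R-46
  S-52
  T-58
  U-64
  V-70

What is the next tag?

W-76

Letter goes R, S, T, U, V → W (letters move forward 1 place in the alphabet).
Second component — +6 each step: 46, 52, 58, 64, 70 → 76.
Combining the parts gives W-76.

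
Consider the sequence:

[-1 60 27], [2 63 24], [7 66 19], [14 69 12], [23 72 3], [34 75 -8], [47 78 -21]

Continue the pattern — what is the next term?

For the first coordinate, differences are 3, 5, 7, … (increasing by 2 each time): -1, 2, 7, 14, 23, 34, 47 → 62.
Second coordinate — +3 each step: 60, 63, 66, 69, 72, 75, 78 → 81.
Third coordinate — together with the first coordinate always sums to 26: 27, 24, 19, 12, 3, -8, -21 → -36.
Combining the parts gives [62 81 -36].

[62 81 -36]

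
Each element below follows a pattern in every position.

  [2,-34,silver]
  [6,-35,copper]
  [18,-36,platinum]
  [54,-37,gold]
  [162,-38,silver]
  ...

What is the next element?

First component: 2, 6, 18, 54, 162 → 486 (×3 each step).
Second component: −1 each step; -34, -35, -36, -37, -38 → -39.
Metal: silver, copper, platinum, gold, silver → copper (repeats silver → copper → platinum → gold).
Combining the parts gives [486,-39,copper].

[486,-39,copper]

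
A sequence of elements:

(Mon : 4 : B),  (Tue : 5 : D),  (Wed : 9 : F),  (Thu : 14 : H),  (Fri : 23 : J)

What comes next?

(Sat : 37 : L)

Day — runs through the weekdays Mon→Sun: Mon, Tue, Wed, Thu, Fri → Sat.
For the second value, each term is the sum of the two before it: 4, 5, 9, 14, 23 → 37.
Letter: B, D, F, H, J → L (letters move forward 2 places in the alphabet).
Combining the parts gives (Sat : 37 : L).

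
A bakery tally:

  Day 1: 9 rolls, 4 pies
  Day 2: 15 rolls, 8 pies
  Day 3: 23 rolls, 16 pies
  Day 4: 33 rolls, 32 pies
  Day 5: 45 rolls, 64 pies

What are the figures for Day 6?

59 rolls, 128 pies

Rolls: 9, 15, 23, 33, 45 → 59 (differences are 6, 8, 10, … (increasing by 2 each time)).
Pies: ×2 each step, so 4, 8, 16, 32, 64 → 128.
Combining the parts gives 59 rolls, 128 pies.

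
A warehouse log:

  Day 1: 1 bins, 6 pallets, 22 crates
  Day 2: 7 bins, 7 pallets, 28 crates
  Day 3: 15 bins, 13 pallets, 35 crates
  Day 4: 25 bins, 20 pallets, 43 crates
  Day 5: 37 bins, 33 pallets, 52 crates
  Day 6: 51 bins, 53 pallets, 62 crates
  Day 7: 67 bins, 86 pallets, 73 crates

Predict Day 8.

Bins: 1, 7, 15, 25, 37, 51, 67 → 85 (differences are 6, 8, 10, … (increasing by 2 each time)).
Pallets: each term is the sum of the two before it; 6, 7, 13, 20, 33, 53, 86 → 139.
For the crates, differences are 6, 7, 8, … (increasing by 1 each time): 22, 28, 35, 43, 52, 62, 73 → 85.
Combining the parts gives 85 bins, 139 pallets, 85 crates.

85 bins, 139 pallets, 85 crates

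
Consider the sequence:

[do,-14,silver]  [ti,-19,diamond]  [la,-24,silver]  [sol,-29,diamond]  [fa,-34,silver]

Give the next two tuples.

For the note, runs backward through the solfège scale do→ti: do, ti, la, sol, fa → mi → re.
Second entry goes -14, -19, -24, -29, -34 → -39 → -44 (−5 each step).
For the rank, alternates silver ↔ diamond: silver, diamond, silver, diamond, silver → diamond → silver.
So the next two tuples are [mi,-39,diamond] and [re,-44,silver].

[mi,-39,diamond], [re,-44,silver]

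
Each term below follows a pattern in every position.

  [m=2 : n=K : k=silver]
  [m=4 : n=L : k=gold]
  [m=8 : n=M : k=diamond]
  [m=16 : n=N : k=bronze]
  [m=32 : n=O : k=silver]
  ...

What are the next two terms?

M: ×2 each step, so 2, 4, 8, 16, 32 → 64 → 128.
N goes K, L, M, N, O → P → Q (letters move forward 1 place in the alphabet).
For the k, repeats silver → gold → diamond → bronze: silver, gold, diamond, bronze, silver → gold → diamond.
So the next two terms are [m=64 : n=P : k=gold] and [m=128 : n=Q : k=diamond].

[m=64 : n=P : k=gold], [m=128 : n=Q : k=diamond]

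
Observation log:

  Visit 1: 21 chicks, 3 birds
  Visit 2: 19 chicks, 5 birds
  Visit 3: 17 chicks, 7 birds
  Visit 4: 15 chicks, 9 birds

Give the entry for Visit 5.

Chicks: −2 each step, so 21, 19, 17, 15 → 13.
Birds — +2 each step: 3, 5, 7, 9 → 11.
So the next record is 13 chicks, 11 birds.

13 chicks, 11 birds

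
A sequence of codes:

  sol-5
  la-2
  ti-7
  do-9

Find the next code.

re-16

For the note, runs through the solfège scale do→ti: sol, la, ti, do → re.
For the second component, each term is the sum of the two before it: 5, 2, 7, 9 → 16.
Combining the parts gives re-16.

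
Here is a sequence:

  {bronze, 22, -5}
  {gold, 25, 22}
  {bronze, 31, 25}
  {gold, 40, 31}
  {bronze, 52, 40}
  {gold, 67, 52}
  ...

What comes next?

For the rank, alternates bronze ↔ gold: bronze, gold, bronze, gold, bronze, gold → bronze.
Second value — differences are 3, 6, 9, … (increasing by 3 each time): 22, 25, 31, 40, 52, 67 → 85.
Third value: -5, 22, 25, 31, 40, 52 → 67 (always the previous value of the second value).
Combining the parts gives {bronze, 85, 67}.

{bronze, 85, 67}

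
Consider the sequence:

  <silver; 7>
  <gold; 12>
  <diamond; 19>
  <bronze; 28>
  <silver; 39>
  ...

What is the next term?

<gold; 52>

For the rank, repeats silver → gold → diamond → bronze: silver, gold, diamond, bronze, silver → gold.
For the second entry, differences are 5, 7, 9, … (increasing by 2 each time): 7, 12, 19, 28, 39 → 52.
Combining the parts gives <gold; 52>.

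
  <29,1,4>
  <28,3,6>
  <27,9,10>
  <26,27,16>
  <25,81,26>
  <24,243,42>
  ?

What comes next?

First value: 29, 28, 27, 26, 25, 24 → 23 (−1 each step).
Second value: ×3 each step, so 1, 3, 9, 27, 81, 243 → 729.
Third value: each term is the sum of the two before it, so 4, 6, 10, 16, 26, 42 → 68.
Putting it together: <23,729,68>.

<23,729,68>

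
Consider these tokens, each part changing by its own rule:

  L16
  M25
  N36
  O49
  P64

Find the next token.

Q81

Letter: letters move forward 1 place in the alphabet; L, M, N, O, P → Q.
Second component goes 16, 25, 36, 49, 64 → 81 (perfect squares: 4², 5², 6², …).
Putting it together: Q81.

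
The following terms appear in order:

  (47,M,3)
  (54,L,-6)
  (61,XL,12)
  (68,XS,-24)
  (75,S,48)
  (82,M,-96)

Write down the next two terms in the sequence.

First value: 47, 54, 61, 68, 75, 82 → 89 → 96 (+7 each step).
Size: M, L, XL, XS, S, M → L → XL (repeats M → L → XL → XS → S).
Third value: ×(-2) each step, so 3, -6, 12, -24, 48, -96 → 192 → -384.
So the next two terms are (89,L,192) and (96,XL,-384).

(89,L,192), (96,XL,-384)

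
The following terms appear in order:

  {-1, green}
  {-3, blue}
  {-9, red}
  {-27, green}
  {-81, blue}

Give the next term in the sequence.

First coordinate: -1, -3, -9, -27, -81 → -243 (×3 each step).
Colour — repeats green → blue → red: green, blue, red, green, blue → red.
So the next term is {-243, red}.

{-243, red}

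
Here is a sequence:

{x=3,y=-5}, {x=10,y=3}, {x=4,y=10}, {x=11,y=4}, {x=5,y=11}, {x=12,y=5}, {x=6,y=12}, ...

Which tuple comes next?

For the x, alternating steps +7, −6, +7, −6, …: 3, 10, 4, 11, 5, 12, 6 → 13.
For the y, always the previous value of the x: -5, 3, 10, 4, 11, 5, 12 → 6.
So the next tuple is {x=13,y=6}.

{x=13,y=6}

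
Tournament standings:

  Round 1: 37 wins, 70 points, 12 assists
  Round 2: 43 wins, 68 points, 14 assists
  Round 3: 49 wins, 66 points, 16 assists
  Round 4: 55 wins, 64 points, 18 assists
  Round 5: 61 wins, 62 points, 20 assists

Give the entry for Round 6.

67 wins, 60 points, 22 assists

For the wins, +6 each step: 37, 43, 49, 55, 61 → 67.
Points — −2 each step: 70, 68, 66, 64, 62 → 60.
Assists — together with the points always sums to 82: 12, 14, 16, 18, 20 → 22.
Putting it together: 67 wins, 60 points, 22 assists.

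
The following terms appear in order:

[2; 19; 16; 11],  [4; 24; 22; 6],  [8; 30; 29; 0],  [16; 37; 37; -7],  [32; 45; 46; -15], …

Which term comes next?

[64; 54; 56; -24]

First slot goes 2, 4, 8, 16, 32 → 64 (×2 each step).
Second slot: 19, 24, 30, 37, 45 → 54 (differences are 5, 6, 7, … (increasing by 1 each time)).
Third slot: 16, 22, 29, 37, 46 → 56 (differences are 6, 7, 8, … (increasing by 1 each time)).
Fourth slot goes 11, 6, 0, -7, -15 → -24 (together with the second slot always sums to 30).
Combining the parts gives [64; 54; 56; -24].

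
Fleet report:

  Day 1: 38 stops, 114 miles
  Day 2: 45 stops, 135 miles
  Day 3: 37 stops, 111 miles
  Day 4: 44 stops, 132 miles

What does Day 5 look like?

36 stops, 108 miles

Stops — alternating steps +7, −8, +7, −8, …: 38, 45, 37, 44 → 36.
Miles: 114, 135, 111, 132 → 108 (always 3 × the stops).
Combining the parts gives 36 stops, 108 miles.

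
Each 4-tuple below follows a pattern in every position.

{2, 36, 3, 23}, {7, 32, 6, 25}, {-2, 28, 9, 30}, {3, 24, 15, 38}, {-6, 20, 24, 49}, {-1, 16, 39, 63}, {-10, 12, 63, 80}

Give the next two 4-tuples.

First coordinate: alternating steps +5, −9, +5, −9, …; 2, 7, -2, 3, -6, -1, -10 → -5 → -14.
Second coordinate: −4 each step, so 36, 32, 28, 24, 20, 16, 12 → 8 → 4.
Third coordinate: each term is the sum of the two before it; 3, 6, 9, 15, 24, 39, 63 → 102 → 165.
Fourth coordinate: differences are 2, 5, 8, … (increasing by 3 each time); 23, 25, 30, 38, 49, 63, 80 → 100 → 123.
Putting the parts together: {-5, 8, 102, 100} and then {-14, 4, 165, 123}.

{-5, 8, 102, 100}, {-14, 4, 165, 123}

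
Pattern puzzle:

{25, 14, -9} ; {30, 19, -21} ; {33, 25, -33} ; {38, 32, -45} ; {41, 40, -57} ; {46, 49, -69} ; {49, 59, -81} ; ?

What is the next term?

{54, 70, -93}

First component goes 25, 30, 33, 38, 41, 46, 49 → 54 (alternating steps +5, +3, +5, +3, …).
Second component: 14, 19, 25, 32, 40, 49, 59 → 70 (differences are 5, 6, 7, … (increasing by 1 each time)).
For the third component, −12 each step: -9, -21, -33, -45, -57, -69, -81 → -93.
Combining the parts gives {54, 70, -93}.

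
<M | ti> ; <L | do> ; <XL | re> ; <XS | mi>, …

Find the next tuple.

Size: runs through clothing sizes XS→XL, so M, L, XL, XS → S.
Note: ti, do, re, mi → fa (runs through the solfège scale do→ti).
Combining the parts gives <S | fa>.

<S | fa>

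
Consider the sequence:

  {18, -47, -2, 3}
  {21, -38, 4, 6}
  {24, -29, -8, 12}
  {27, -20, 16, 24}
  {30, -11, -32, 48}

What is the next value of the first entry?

33

First entry: 18, 21, 24, 27, 30 → 33 (+3 each step).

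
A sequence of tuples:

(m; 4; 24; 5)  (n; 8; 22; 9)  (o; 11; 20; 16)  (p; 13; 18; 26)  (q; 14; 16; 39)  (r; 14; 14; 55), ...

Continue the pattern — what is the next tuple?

(s; 13; 12; 74)

Letter — letters move forward 1 place in the alphabet: m, n, o, p, q, r → s.
Second component goes 4, 8, 11, 13, 14, 14 → 13 (differences are 4, 3, 2, … (decreasing by 1 each time)).
Third component: 24, 22, 20, 18, 16, 14 → 12 (−2 each step).
Fourth component: 5, 9, 16, 26, 39, 55 → 74 (differences are 4, 7, 10, … (increasing by 3 each time)).
Putting it together: (s; 13; 12; 74).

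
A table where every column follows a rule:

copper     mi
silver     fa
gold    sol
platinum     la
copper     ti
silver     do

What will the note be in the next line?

Note: runs through the solfège scale do→ti; mi, fa, sol, la, ti, do → re.

re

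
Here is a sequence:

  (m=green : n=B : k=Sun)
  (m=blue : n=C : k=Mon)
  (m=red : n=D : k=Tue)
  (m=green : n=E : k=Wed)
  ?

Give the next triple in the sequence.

M goes green, blue, red, green → blue (repeats green → blue → red).
N — letters move forward 1 place in the alphabet: B, C, D, E → F.
K: runs through the weekdays Mon→Sun; Sun, Mon, Tue, Wed → Thu.
So the next triple is (m=blue : n=F : k=Thu).

(m=blue : n=F : k=Thu)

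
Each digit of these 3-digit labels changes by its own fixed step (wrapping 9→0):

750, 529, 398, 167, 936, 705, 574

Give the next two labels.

First digit: −2 each step, mod 10, so 7, 5, 3, 1, 9, 7, 5 → 3 → 1.
Second digit goes 5, 2, 9, 6, 3, 0, 7 → 4 → 1 (−3 each step, mod 10).
For the third digit, −1 each step, mod 10: 0, 9, 8, 7, 6, 5, 4 → 3 → 2.
So the next two labels are 343 and 112.

343, 112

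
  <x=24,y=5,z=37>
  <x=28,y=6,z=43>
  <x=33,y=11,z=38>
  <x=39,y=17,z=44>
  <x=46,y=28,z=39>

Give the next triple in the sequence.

<x=54,y=45,z=45>

X: differences are 4, 5, 6, … (increasing by 1 each time); 24, 28, 33, 39, 46 → 54.
For the y, each term is the sum of the two before it: 5, 6, 11, 17, 28 → 45.
Z: 37, 43, 38, 44, 39 → 45 (alternating steps +6, −5, +6, −5, …).
Combining the parts gives <x=54,y=45,z=45>.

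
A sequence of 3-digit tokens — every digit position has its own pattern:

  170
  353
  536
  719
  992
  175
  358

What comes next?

531

First digit: +2 each step, mod 10, so 1, 3, 5, 7, 9, 1, 3 → 5.
Second digit: −2 each step, mod 10, so 7, 5, 3, 1, 9, 7, 5 → 3.
Third digit: 0, 3, 6, 9, 2, 5, 8 → 1 (+3 each step, mod 10).
Combining the parts gives 531.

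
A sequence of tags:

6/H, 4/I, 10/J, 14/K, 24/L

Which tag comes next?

38/M

First component: 6, 4, 10, 14, 24 → 38 (each term is the sum of the two before it).
Letter: letters move forward 1 place in the alphabet; H, I, J, K, L → M.
Putting it together: 38/M.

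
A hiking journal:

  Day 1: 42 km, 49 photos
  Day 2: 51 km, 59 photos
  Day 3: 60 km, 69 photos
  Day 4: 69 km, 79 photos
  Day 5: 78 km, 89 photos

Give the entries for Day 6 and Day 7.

87 km, 99 photos; 96 km, 109 photos

Km: +9 each step, so 42, 51, 60, 69, 78 → 87 → 96.
Photos: +10 each step, so 49, 59, 69, 79, 89 → 99 → 109.
Putting the parts together: 87 km, 99 photos and then 96 km, 109 photos.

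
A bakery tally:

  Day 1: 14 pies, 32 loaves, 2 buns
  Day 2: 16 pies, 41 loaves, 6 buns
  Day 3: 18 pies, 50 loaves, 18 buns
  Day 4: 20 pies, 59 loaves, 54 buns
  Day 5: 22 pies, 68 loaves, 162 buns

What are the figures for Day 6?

Pies goes 14, 16, 18, 20, 22 → 24 (+2 each step).
Loaves: +9 each step; 32, 41, 50, 59, 68 → 77.
Buns — ×3 each step: 2, 6, 18, 54, 162 → 486.
So the next line is 24 pies, 77 loaves, 486 buns.

24 pies, 77 loaves, 486 buns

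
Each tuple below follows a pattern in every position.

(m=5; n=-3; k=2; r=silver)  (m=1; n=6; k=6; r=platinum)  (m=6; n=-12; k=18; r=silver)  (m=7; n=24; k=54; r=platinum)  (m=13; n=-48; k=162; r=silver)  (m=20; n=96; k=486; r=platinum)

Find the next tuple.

(m=33; n=-192; k=1458; r=silver)

For the m, each term is the sum of the two before it: 5, 1, 6, 7, 13, 20 → 33.
For the n, ×(-2) each step: -3, 6, -12, 24, -48, 96 → -192.
For the k, ×3 each step: 2, 6, 18, 54, 162, 486 → 1458.
R: alternates silver ↔ platinum, so silver, platinum, silver, platinum, silver, platinum → silver.
Putting it together: (m=33; n=-192; k=1458; r=silver).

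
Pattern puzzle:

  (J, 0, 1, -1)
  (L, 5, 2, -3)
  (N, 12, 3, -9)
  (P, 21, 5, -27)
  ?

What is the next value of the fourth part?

Letter: letters move forward 2 places in the alphabet; J, L, N, P → R.
Second part goes 0, 5, 12, 21 → 32 (differences are 5, 7, 9, … (increasing by 2 each time)).
For the third part, each term is the sum of the two before it: 1, 2, 3, 5 → 8.
Fourth part: -1, -3, -9, -27 → -81 (×3 each step).

-81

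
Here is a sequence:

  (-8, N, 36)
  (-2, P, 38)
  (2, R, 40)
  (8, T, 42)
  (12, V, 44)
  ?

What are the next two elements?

First entry: alternating steps +6, +4, +6, +4, …; -8, -2, 2, 8, 12 → 18 → 22.
Letter: letters move forward 2 places in the alphabet, so N, P, R, T, V → X → Z.
Third entry goes 36, 38, 40, 42, 44 → 46 → 48 (+2 each step).
So the next two elements are (18, X, 46) and (22, Z, 48).

(18, X, 46), (22, Z, 48)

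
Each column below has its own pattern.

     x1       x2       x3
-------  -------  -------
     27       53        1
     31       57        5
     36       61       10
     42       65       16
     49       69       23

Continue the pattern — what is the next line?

57  73  31

Column x1: differences are 4, 5, 6, … (increasing by 1 each time); 27, 31, 36, 42, 49 → 57.
Column x2 goes 53, 57, 61, 65, 69 → 73 (+4 each step).
Column x3: 1, 5, 10, 16, 23 → 31 (differences are 4, 5, 6, … (increasing by 1 each time)).
Putting it together: 57  73  31.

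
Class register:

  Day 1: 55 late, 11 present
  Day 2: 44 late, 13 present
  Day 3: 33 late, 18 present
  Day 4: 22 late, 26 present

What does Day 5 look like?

11 late, 37 present

Late goes 55, 44, 33, 22 → 11 (−11 each step).
Present: 11, 13, 18, 26 → 37 (differences are 2, 5, 8, … (increasing by 3 each time)).
Combining the parts gives 11 late, 37 present.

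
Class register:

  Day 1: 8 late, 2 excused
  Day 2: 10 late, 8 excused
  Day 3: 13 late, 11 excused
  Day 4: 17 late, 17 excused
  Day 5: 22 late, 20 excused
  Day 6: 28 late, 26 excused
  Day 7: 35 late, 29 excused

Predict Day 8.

43 late, 35 excused

Late: differences are 2, 3, 4, … (increasing by 1 each time), so 8, 10, 13, 17, 22, 28, 35 → 43.
Excused: alternating steps +6, +3, +6, +3, …, so 2, 8, 11, 17, 20, 26, 29 → 35.
Combining the parts gives 43 late, 35 excused.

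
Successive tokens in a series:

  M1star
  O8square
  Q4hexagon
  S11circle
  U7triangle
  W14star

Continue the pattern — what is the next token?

Letter: letters move forward 2 places in the alphabet; M, O, Q, S, U, W → Y.
For the second component, alternating steps +7, −4, +7, −4, …: 1, 8, 4, 11, 7, 14 → 10.
For the shape, repeats star → square → hexagon → circle → triangle: star, square, hexagon, circle, triangle, star → square.
Combining the parts gives Y10square.

Y10square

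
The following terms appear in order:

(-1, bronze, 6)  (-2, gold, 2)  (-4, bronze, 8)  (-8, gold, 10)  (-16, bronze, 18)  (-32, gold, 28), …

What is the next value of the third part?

Third part: 6, 2, 8, 10, 18, 28 → 46 (each term is the sum of the two before it).

46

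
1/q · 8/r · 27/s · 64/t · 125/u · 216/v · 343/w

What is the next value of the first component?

512

For the first component, perfect cubes: 1³, 2³, 3³, …: 1, 8, 27, 64, 125, 216, 343 → 512.
For the letter, letters move forward 1 place in the alphabet: q, r, s, t, u, v, w → x.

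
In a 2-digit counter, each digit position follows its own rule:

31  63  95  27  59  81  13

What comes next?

45

First digit — +3 each step, mod 10: 3, 6, 9, 2, 5, 8, 1 → 4.
For the second digit, +2 each step, mod 10: 1, 3, 5, 7, 9, 1, 3 → 5.
Putting it together: 45.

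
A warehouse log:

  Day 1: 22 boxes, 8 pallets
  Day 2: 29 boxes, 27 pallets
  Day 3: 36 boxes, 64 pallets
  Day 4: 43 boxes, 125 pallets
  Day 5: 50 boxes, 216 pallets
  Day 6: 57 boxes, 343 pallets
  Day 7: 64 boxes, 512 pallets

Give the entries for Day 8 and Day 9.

Boxes: +7 each step; 22, 29, 36, 43, 50, 57, 64 → 71 → 78.
Pallets: 8, 27, 64, 125, 216, 343, 512 → 729 → 1000 (perfect cubes: 2³, 3³, 4³, …).
So the next two records are 71 boxes, 729 pallets and 78 boxes, 1000 pallets.

71 boxes, 729 pallets; 78 boxes, 1000 pallets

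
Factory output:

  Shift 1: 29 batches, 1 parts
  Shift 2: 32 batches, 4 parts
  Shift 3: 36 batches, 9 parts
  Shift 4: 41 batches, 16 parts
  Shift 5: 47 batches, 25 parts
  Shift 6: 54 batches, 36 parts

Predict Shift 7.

62 batches, 49 parts

Batches — differences are 3, 4, 5, … (increasing by 1 each time): 29, 32, 36, 41, 47, 54 → 62.
Parts: perfect squares: 1², 2², 3², …; 1, 4, 9, 16, 25, 36 → 49.
Putting it together: 62 batches, 49 parts.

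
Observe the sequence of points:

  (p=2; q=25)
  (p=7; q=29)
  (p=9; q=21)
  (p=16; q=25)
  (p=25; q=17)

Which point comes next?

(p=41; q=21)

P: each term is the sum of the two before it, so 2, 7, 9, 16, 25 → 41.
For the q, alternating steps +4, −8, +4, −8, …: 25, 29, 21, 25, 17 → 21.
Putting it together: (p=41; q=21).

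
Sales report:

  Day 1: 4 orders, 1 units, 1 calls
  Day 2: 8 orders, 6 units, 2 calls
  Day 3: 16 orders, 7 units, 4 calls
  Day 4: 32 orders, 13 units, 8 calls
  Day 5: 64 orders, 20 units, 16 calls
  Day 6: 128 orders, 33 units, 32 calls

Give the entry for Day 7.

Orders goes 4, 8, 16, 32, 64, 128 → 256 (×2 each step).
Units: each term is the sum of the two before it; 1, 6, 7, 13, 20, 33 → 53.
Calls — ×2 each step: 1, 2, 4, 8, 16, 32 → 64.
Combining the parts gives 256 orders, 53 units, 64 calls.

256 orders, 53 units, 64 calls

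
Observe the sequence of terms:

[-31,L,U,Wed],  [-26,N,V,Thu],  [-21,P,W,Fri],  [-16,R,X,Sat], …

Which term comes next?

First slot: -31, -26, -21, -16 → -11 (+5 each step).
First letter: letters move forward 2 places in the alphabet, so L, N, P, R → T.
Second letter — letters move forward 1 place in the alphabet: U, V, W, X → Y.
Day: runs through the weekdays Mon→Sun, so Wed, Thu, Fri, Sat → Sun.
So the next term is [-11,T,Y,Sun].

[-11,T,Y,Sun]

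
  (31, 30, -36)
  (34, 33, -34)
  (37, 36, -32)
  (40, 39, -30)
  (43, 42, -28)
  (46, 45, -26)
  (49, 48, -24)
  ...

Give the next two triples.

First slot: +3 each step, so 31, 34, 37, 40, 43, 46, 49 → 52 → 55.
Second slot — +3 each step: 30, 33, 36, 39, 42, 45, 48 → 51 → 54.
Third slot: +2 each step; -36, -34, -32, -30, -28, -26, -24 → -22 → -20.
Putting the parts together: (52, 51, -22) and then (55, 54, -20).

(52, 51, -22), (55, 54, -20)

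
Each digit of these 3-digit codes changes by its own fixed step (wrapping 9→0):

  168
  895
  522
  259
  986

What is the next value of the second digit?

1

First digit — −3 each step, mod 10: 1, 8, 5, 2, 9 → 6.
Second digit — +3 each step, mod 10: 6, 9, 2, 5, 8 → 1.
Third digit: −3 each step, mod 10, so 8, 5, 2, 9, 6 → 3.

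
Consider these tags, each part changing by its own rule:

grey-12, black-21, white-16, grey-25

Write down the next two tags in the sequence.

Shade goes grey, black, white, grey → black → white (repeats grey → black → white).
Second component: alternating steps +9, −5, +9, −5, …; 12, 21, 16, 25 → 20 → 29.
So the next two tags are black-20 and white-29.

black-20, white-29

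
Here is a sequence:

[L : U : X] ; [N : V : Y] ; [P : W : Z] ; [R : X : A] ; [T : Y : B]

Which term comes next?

First letter goes L, N, P, R, T → V (letters move forward 2 places in the alphabet).
For the second letter, letters move forward 1 place in the alphabet: U, V, W, X, Y → Z.
For the third letter, letters move forward 1 place in the alphabet, wrapping Z→A: X, Y, Z, A, B → C.
So the next term is [V : Z : C].

[V : Z : C]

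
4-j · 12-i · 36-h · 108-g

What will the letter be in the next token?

f

Letter: j, i, h, g → f (letters move back 1 place in the alphabet).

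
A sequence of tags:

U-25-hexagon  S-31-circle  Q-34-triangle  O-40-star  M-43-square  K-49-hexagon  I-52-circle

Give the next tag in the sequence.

G-58-triangle

Letter: U, S, Q, O, M, K, I → G (letters move back 2 places in the alphabet).
Second component — alternating steps +6, +3, +6, +3, …: 25, 31, 34, 40, 43, 49, 52 → 58.
Shape goes hexagon, circle, triangle, star, square, hexagon, circle → triangle (repeats hexagon → circle → triangle → star → square).
So the next tag is G-58-triangle.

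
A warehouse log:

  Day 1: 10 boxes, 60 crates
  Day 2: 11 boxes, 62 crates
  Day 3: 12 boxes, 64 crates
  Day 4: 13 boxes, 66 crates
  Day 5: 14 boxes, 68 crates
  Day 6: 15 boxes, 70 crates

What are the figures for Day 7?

Boxes: +1 each step; 10, 11, 12, 13, 14, 15 → 16.
Crates: +2 each step; 60, 62, 64, 66, 68, 70 → 72.
So the next row is 16 boxes, 72 crates.

16 boxes, 72 crates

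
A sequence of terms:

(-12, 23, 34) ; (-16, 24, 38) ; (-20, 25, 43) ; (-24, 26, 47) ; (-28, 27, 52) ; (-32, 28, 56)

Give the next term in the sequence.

First coordinate: −4 each step; -12, -16, -20, -24, -28, -32 → -36.
Second coordinate goes 23, 24, 25, 26, 27, 28 → 29 (+1 each step).
Third coordinate goes 34, 38, 43, 47, 52, 56 → 61 (alternating steps +4, +5, +4, +5, …).
So the next term is (-36, 29, 61).

(-36, 29, 61)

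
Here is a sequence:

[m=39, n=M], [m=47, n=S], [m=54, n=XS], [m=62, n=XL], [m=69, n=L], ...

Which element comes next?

M goes 39, 47, 54, 62, 69 → 77 (alternating steps +8, +7, +8, +7, …).
N: M, S, XS, XL, L → M (runs backward through clothing sizes XS→XL).
So the next element is [m=77, n=M].

[m=77, n=M]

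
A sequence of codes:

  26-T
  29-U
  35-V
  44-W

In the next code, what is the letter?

Letter: T, U, V, W → X (letters move forward 1 place in the alphabet).

X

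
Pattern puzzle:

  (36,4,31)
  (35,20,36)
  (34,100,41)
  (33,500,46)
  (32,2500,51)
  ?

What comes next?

(31,12500,56)

First entry: 36, 35, 34, 33, 32 → 31 (−1 each step).
Second entry: ×5 each step; 4, 20, 100, 500, 2500 → 12500.
Third entry: 31, 36, 41, 46, 51 → 56 (+5 each step).
So the next triple is (31,12500,56).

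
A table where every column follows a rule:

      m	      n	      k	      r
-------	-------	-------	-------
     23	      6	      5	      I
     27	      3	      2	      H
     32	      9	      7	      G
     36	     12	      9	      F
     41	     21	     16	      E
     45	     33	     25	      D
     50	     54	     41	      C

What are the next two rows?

54  87  66  B; 59  141  107  A

Column m goes 23, 27, 32, 36, 41, 45, 50 → 54 → 59 (alternating steps +4, +5, +4, +5, …).
Column n: each term is the sum of the two before it; 6, 3, 9, 12, 21, 33, 54 → 87 → 141.
Column k — each term is the sum of the two before it: 5, 2, 7, 9, 16, 25, 41 → 66 → 107.
Column r: letters move back 1 place in the alphabet, so I, H, G, F, E, D, C → B → A.
So the next two rows are 54  87  66  B and 59  141  107  A.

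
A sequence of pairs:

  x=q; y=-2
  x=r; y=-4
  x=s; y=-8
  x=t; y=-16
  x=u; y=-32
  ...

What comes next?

x=v; y=-64

X: q, r, s, t, u → v (letters move forward 1 place in the alphabet).
Y: ×2 each step, so -2, -4, -8, -16, -32 → -64.
So the next pair is x=v; y=-64.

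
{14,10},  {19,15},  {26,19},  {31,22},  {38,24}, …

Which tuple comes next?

{43,25}

First entry — alternating steps +5, +7, +5, +7, …: 14, 19, 26, 31, 38 → 43.
For the second entry, differences are 5, 4, 3, … (decreasing by 1 each time): 10, 15, 19, 22, 24 → 25.
Combining the parts gives {43,25}.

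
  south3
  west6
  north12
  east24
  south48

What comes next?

Direction — repeats south → west → north → east: south, west, north, east, south → west.
Second component: ×2 each step; 3, 6, 12, 24, 48 → 96.
Putting it together: west96.

west96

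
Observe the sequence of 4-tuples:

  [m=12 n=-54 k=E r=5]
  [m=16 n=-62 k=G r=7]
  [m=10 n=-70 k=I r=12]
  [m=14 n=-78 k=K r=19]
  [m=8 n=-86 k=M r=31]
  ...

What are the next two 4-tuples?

[m=12 n=-94 k=O r=50], [m=6 n=-102 k=Q r=81]

For the m, alternating steps +4, −6, +4, −6, …: 12, 16, 10, 14, 8 → 12 → 6.
For the n, −8 each step: -54, -62, -70, -78, -86 → -94 → -102.
For the k, letters move forward 2 places in the alphabet: E, G, I, K, M → O → Q.
R: 5, 7, 12, 19, 31 → 50 → 81 (each term is the sum of the two before it).
Putting the parts together: [m=12 n=-94 k=O r=50] and then [m=6 n=-102 k=Q r=81].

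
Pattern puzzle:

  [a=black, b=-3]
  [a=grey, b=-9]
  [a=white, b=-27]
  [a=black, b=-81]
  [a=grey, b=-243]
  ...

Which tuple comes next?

[a=white, b=-729]

For the a, repeats black → grey → white: black, grey, white, black, grey → white.
B: ×3 each step; -3, -9, -27, -81, -243 → -729.
So the next tuple is [a=white, b=-729].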